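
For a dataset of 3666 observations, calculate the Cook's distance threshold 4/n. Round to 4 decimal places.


Using the rule of thumb:
Threshold = 4 / 3666 = 0.0011.

0.0011


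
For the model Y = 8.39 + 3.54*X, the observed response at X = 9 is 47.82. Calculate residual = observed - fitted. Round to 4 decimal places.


Predicted = 8.39 + 3.54 * 9 = 40.2500.
Residual = 47.82 - 40.2500 = 7.5700.

7.5700


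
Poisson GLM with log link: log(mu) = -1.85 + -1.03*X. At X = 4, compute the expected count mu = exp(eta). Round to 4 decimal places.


eta = -1.85 + -1.03 * 4 = -5.9700.
mu = exp(-5.9700) = 0.0026.

0.0026


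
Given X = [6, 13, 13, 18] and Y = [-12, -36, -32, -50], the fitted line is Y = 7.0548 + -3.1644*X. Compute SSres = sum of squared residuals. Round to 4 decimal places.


For each point, residual = actual - predicted.
Residuals: [-0.0684, -1.9176, 2.0824, -0.0956].
Sum of squared residuals = 8.0274.

8.0274


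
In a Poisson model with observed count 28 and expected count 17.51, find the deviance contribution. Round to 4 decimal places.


Compute y*ln(y/mu) = 28*ln(28/17.51) = 28*0.469432 = 13.144096.
y - mu = 10.49.
D = 2*(13.144096 - (10.49)) = 5.308192, which rounds to 5.3082.

5.3082


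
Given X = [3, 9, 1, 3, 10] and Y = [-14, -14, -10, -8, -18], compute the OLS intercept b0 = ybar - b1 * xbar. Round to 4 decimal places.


First find the slope: b1 = -0.7593.
Means: xbar = 5.2000, ybar = -12.8000.
b0 = ybar - b1 * xbar = -12.8000 - -0.7593 * 5.2000 = -8.8519.

-8.8519


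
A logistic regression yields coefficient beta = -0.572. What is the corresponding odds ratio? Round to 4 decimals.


exp(-0.572) = 0.5644.
So the odds ratio is 0.5644.

0.5644


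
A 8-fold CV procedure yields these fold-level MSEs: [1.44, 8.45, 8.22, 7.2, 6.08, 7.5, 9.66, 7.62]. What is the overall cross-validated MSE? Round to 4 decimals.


Total MSE across folds = 56.1700.
CV-MSE = 56.1700/8 = 7.0213.

7.0213


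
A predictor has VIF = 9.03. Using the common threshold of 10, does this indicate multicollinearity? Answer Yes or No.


Check: VIF = 9.03 vs threshold = 10.
Since 9.03 < 10, the answer is No.

No


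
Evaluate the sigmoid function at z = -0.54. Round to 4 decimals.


exp(0.5400) = 1.7160.
1 + exp(-z) = 2.7160.
sigmoid = 1/2.7160 = 0.3682.

0.3682


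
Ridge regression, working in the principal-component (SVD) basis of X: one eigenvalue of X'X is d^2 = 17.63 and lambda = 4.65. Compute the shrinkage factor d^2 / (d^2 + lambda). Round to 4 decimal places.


Compute the denominator: 17.63 + 4.65 = 22.2800.
Shrinkage factor = 17.63 / 22.2800 = 0.7913.

0.7913


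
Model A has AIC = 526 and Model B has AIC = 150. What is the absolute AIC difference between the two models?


Compute |526 - 150| = 376.
Model B has the smaller AIC.

376


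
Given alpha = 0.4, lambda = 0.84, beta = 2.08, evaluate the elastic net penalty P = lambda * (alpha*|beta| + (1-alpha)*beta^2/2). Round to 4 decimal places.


Compute:
L1 = 0.4 * 2.08 = 0.8320.
L2 = 0.6 * 2.08^2 / 2 = 1.2979.
Penalty = 0.84 * (0.8320 + 1.2979) = 1.7891.

1.7891


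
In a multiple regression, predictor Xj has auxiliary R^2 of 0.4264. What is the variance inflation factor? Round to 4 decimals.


VIF = 1 / (1 - 0.4264).
= 1 / 0.5736 = 1.7434.

1.7434


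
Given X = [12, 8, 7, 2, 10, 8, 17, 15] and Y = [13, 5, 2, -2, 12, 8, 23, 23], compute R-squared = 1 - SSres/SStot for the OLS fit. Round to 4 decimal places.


Fit the OLS line: b0 = -7.9292, b1 = 1.8662.
SSres = 32.6577.
SStot = 586.0000.
R^2 = 1 - 32.6577/586.0000 = 0.9443.

0.9443


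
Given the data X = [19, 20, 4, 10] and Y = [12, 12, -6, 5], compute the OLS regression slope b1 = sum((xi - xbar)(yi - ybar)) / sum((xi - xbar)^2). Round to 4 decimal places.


The sample means are xbar = 13.2500 and ybar = 5.7500.
Compute S_xx = 174.7500 and S_xy = 189.2500.
Slope b1 = S_xy / S_xx = 189.2500 / 174.7500 = 1.0830.

1.0830


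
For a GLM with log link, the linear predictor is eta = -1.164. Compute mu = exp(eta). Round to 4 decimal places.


mu = exp(eta) = exp(-1.164).
= 0.3122.

0.3122


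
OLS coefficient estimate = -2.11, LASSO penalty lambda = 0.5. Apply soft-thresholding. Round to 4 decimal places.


|beta_OLS| = 2.11.
lambda = 0.5.
Since |beta| > lambda, coefficient = sign(beta)*(|beta| - lambda) = -1.6100.
Result = -1.6100.

-1.6100


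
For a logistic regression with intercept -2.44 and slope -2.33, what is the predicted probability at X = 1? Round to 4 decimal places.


Linear predictor: z = -2.44 + -2.33 * 1 = -4.7700.
P = 1/(1 + exp(4.7700)) = 1/(1 + 117.9192) = 0.0084.

0.0084


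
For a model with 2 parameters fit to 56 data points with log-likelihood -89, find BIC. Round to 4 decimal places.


ln(56) = 4.025352.
k * ln(n) = 2 * 4.025352 = 8.050704.
-2L = 178.
BIC = 8.050704 + 178 = 186.050704, which rounds to 186.0507.

186.0507


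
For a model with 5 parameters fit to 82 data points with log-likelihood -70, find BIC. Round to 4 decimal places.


ln(82) = 4.406719.
k * ln(n) = 5 * 4.406719 = 22.033595.
-2L = 140.
BIC = 22.033595 + 140 = 162.033595, which rounds to 162.0336.

162.0336


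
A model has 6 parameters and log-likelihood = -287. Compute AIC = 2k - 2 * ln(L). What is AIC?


AIC = 2k - 2*loglik = 2(6) - 2(-287).
= 12 + 574 = 586.

586


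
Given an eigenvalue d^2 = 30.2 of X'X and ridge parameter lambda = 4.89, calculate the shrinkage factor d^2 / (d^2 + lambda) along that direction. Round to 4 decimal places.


Compute the denominator: 30.2 + 4.89 = 35.0900.
Shrinkage factor = 30.2 / 35.0900 = 0.8606.

0.8606


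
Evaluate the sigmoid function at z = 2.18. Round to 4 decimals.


exp(-2.1800) = 0.1130.
1 + exp(-z) = 1.1130.
sigmoid = 1/1.1130 = 0.8984.

0.8984


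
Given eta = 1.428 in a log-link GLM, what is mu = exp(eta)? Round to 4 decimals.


Apply the inverse link:
mu = e^1.428 = 4.1704.

4.1704


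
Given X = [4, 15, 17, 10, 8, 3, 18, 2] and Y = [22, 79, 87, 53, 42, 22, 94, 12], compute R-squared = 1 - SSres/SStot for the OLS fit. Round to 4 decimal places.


The fitted line is Y = 3.4243 + 4.9819*X.
SSres = 21.4049, SStot = 7215.8750.
R^2 = 1 - SSres/SStot = 0.9970.

0.9970


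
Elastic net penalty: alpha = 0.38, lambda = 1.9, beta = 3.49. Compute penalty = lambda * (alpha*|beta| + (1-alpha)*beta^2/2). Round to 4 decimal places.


L1 component = 0.38 * |3.49| = 1.3262.
L2 component = 0.62 * 3.49^2 / 2 = 3.7758.
Penalty = 1.9 * (1.3262 + 3.7758) = 1.9 * 5.1020 = 9.6939.

9.6939


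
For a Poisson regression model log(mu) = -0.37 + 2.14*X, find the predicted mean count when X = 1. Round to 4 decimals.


Compute eta = -0.37 + 2.14 * 1 = 1.7700.
Apply inverse link: mu = e^1.7700 = 5.8709.

5.8709


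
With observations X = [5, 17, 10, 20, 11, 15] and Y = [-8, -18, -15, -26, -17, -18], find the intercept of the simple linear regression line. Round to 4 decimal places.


The slope is b1 = -1.0068.
Sample means are xbar = 13.0000 and ybar = -17.0000.
Intercept: b0 = -17.0000 - (-1.0068)(13.0000) = -3.9110.

-3.9110


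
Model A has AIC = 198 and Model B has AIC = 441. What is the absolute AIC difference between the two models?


|AIC_A - AIC_B| = |198 - 441| = 243.
Model A is preferred (lower AIC).

243


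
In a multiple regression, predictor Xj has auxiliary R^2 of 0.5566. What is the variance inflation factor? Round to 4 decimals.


Denominator: 1 - 0.5566 = 0.4434.
VIF = 1 / 0.4434 = 2.2553.

2.2553


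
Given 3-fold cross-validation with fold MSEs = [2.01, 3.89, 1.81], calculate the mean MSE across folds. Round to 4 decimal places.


Sum of fold MSEs = 7.7100.
Average = 7.7100 / 3 = 2.5700.

2.5700


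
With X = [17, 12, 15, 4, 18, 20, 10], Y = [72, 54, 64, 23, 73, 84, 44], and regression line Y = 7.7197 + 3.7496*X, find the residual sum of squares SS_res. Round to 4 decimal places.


Predicted values from Y = 7.7197 + 3.7496*X.
Residuals: [0.5371, 1.2851, 0.0363, 0.2819, -2.2125, 1.2883, -1.2157].
SSres = 10.0535.

10.0535


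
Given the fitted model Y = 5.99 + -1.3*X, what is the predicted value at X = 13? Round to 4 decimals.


Substitute X = 13 into the equation:
Y = 5.99 + -1.3 * 13 = 5.99 + -16.9000 = -10.9100.

-10.9100


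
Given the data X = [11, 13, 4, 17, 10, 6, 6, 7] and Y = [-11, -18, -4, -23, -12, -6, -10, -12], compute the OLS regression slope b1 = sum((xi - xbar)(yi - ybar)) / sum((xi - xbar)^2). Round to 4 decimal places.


The sample means are xbar = 9.2500 and ybar = -12.0000.
Compute S_xx = 131.5000 and S_xy = -174.0000.
Slope b1 = S_xy / S_xx = -174.0000 / 131.5000 = -1.3232.

-1.3232


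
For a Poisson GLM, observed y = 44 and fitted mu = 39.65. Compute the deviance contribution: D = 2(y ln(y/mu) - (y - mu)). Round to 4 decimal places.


First: ln(44/39.65) = 0.104099.
Then: 44 * 0.104099 = 4.580356.
y - mu = 44 - 39.65 = 4.35.
D = 2(4.580356 - 4.35) = 0.460712, which rounds to 0.4607.

0.4607


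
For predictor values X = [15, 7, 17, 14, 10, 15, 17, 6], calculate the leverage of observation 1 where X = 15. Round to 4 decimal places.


Compute xbar = 12.6250 with n = 8 observations.
SXX = 133.8750.
Leverage = 1/8 + (15 - 12.6250)^2/133.8750 = 0.1671.

0.1671


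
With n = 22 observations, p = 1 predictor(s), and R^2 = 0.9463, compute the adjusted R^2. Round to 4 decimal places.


Plug in: Adj R^2 = 1 - (1 - 0.9463) * 21/20.
= 1 - 0.0537 * 21/20
= 1 - 1.1277 / 20
= 1 - 0.0564 = 0.9436.

0.9436


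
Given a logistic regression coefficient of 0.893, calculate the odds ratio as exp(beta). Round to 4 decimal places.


The odds ratio is computed as:
OR = e^(0.893) = 2.4424.

2.4424


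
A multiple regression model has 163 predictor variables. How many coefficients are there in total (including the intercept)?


Total coefficients = number of predictors + 1 (for the intercept).
= 163 + 1 = 164.

164


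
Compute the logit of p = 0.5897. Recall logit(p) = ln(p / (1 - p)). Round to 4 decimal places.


The odds are p/(1-p) = 0.5897 / 0.4103 = 1.4372.
logit(p) = ln(1.4372) = 0.3627.

0.3627


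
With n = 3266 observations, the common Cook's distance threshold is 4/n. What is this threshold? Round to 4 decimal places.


Cook's distance cutoff = 4/n = 4/3266.
= 0.0012.

0.0012


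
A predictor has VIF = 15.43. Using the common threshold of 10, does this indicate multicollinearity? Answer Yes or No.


Compare VIF = 15.43 to the threshold of 10.
15.43 >= 10, so the answer is Yes.

Yes


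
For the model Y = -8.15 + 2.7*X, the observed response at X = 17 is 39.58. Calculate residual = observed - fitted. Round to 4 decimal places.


Predicted = -8.15 + 2.7 * 17 = 37.7500.
Residual = 39.58 - 37.7500 = 1.8300.

1.8300


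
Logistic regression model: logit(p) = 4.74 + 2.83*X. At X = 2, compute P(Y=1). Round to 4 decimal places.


Compute z = 4.74 + (2.83)(2) = 10.4000.
exp(-z) = 0.0000.
P = 1/(1 + 0.0000) = 1.0000.

1.0000


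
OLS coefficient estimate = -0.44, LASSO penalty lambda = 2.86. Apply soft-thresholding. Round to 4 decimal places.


Absolute value: |-0.44| = 0.44.
Compare to lambda = 2.86.
Since |beta| <= lambda, the coefficient is set to 0.

0.0000


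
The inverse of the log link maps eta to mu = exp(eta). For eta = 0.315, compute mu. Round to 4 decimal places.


The inverse log link gives:
mu = exp(0.315) = 1.3703.

1.3703


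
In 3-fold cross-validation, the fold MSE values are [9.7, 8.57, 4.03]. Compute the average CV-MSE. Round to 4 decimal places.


Total MSE across folds = 22.3000.
CV-MSE = 22.3000/3 = 7.4333.

7.4333


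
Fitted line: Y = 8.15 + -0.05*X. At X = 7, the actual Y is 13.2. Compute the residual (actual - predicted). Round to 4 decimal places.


Compute yhat = 8.15 + (-0.05)(7) = 7.8000.
Residual = actual - predicted = 13.2 - 7.8000 = 5.4000.

5.4000


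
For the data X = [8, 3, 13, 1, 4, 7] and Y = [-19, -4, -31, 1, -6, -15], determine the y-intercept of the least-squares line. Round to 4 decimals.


First find the slope: b1 = -2.7283.
Means: xbar = 6.0000, ybar = -12.3333.
b0 = ybar - b1 * xbar = -12.3333 - -2.7283 * 6.0000 = 4.0362.

4.0362


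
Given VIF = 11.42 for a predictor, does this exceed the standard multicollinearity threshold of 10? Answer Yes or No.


Check: VIF = 11.42 vs threshold = 10.
Since 11.42 >= 10, the answer is Yes.

Yes


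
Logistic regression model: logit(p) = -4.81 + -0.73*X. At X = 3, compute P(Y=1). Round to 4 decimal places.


Linear predictor: z = -4.81 + -0.73 * 3 = -7.0000.
P = 1/(1 + exp(7.0000)) = 1/(1 + 1096.6332) = 0.0009.

0.0009


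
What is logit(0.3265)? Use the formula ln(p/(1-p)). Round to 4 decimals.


1 - p = 0.6735.
p/(1-p) = 0.4848.
logit = ln(0.4848) = -0.7241.

-0.7241


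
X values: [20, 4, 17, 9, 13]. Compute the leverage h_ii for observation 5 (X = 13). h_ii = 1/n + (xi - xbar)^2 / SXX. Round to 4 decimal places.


Mean of X: xbar = 12.6000.
SXX = 161.2000.
For X = 13: h = 1/5 + (13 - 12.6000)^2/161.2000 = 0.2010.

0.2010


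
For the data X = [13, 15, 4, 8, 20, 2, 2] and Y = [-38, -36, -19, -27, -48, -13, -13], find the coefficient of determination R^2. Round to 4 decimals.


After computing the OLS fit (b0=-10.3349, b1=-1.9009):
SSres = 22.7969, SStot = 1095.4286.
R^2 = 1 - 22.7969/1095.4286 = 0.9792.

0.9792


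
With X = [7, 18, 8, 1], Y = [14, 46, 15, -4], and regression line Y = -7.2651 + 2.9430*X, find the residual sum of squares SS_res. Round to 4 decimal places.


Predicted values from Y = -7.2651 + 2.9430*X.
Residuals: [0.6641, 0.2911, -1.2789, 0.3221].
SSres = 2.2651.

2.2651


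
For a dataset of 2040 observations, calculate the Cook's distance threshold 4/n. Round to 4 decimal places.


The threshold is 4/n.
4/2040 = 0.0020.

0.0020


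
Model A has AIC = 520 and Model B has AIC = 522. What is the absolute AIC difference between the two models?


|AIC_A - AIC_B| = |520 - 522| = 2.
Model A is preferred (lower AIC).

2


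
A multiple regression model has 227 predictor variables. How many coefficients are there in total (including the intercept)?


Each predictor gets one coefficient, plus one intercept.
Total parameters = 227 + 1 = 228.

228


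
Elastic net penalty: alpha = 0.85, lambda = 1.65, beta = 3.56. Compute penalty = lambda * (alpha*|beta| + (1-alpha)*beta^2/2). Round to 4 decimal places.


alpha * |beta| = 0.85 * 3.56 = 3.0260.
(1-alpha) * beta^2/2 = 0.15 * 12.6736/2 = 0.9505.
Total = 1.65 * (3.0260 + 0.9505) = 6.5613.

6.5613


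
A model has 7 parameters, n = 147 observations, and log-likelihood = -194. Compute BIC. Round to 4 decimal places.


Compute k*ln(n) = 7*ln(147) = 7*4.990433 = 34.933031.
Then -2*loglik = 388.
BIC = 34.933031 + 388 = 422.933031, which rounds to 422.9330.

422.9330


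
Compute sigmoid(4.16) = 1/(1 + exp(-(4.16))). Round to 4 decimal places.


Compute exp(-4.1600) = 0.0156.
Sigmoid = 1 / (1 + 0.0156) = 1 / 1.0156 = 0.9846.

0.9846


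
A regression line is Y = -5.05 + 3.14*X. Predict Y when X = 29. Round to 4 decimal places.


Predicted value:
Y = -5.05 + (3.14)(29) = -5.05 + 91.0600 = 86.0100.

86.0100


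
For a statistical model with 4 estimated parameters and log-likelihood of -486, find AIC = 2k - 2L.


Compute:
2k = 2*4 = 8.
-2*loglik = -2*(-486) = 972.
AIC = 8 + 972 = 980.

980


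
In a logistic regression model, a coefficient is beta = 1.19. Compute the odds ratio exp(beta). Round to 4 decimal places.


The odds ratio is computed as:
OR = e^(1.19) = 3.2871.

3.2871


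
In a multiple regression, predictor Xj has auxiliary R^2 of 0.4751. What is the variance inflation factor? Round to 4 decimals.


VIF = 1 / (1 - 0.4751).
= 1 / 0.5249 = 1.9051.

1.9051


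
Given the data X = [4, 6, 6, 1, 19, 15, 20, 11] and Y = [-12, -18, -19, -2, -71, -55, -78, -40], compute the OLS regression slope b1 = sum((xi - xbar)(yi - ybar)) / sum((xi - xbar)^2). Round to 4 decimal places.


The sample means are xbar = 10.2500 and ybar = -36.8750.
Compute S_xx = 355.5000 and S_xy = -1422.2500.
Slope b1 = S_xy / S_xx = -1422.2500 / 355.5000 = -4.0007.

-4.0007


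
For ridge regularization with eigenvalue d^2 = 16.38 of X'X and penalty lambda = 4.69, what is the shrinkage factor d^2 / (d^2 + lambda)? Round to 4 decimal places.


Compute the denominator: 16.38 + 4.69 = 21.0700.
Shrinkage factor = 16.38 / 21.0700 = 0.7774.

0.7774


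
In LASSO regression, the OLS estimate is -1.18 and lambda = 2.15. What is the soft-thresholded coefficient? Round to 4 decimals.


|beta_OLS| = 1.18.
lambda = 2.15.
Since |beta| <= lambda, the coefficient is set to 0.
Result = 0.0000.

0.0000


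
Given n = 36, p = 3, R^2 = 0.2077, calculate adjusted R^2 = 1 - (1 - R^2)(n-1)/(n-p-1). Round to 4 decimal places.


Plug in: Adj R^2 = 1 - (1 - 0.2077) * 35/32.
= 1 - 0.7923 * 35/32
= 1 - 27.7305 / 32
= 1 - 0.8666 = 0.1334.

0.1334


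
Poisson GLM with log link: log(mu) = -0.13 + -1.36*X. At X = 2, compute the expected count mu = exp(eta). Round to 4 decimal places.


eta = -0.13 + -1.36 * 2 = -2.8500.
mu = exp(-2.8500) = 0.0578.

0.0578


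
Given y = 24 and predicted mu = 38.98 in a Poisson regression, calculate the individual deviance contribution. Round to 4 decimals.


Compute y*ln(y/mu) = 24*ln(24/38.98) = 24*-0.484995 = -11.639880.
y - mu = -14.98.
D = 2*(-11.639880 - (-14.98)) = 6.680240, which rounds to 6.6802.

6.6802


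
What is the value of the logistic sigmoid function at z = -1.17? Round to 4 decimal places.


Compute exp(1.1700) = 3.2220.
Sigmoid = 1 / (1 + 3.2220) = 1 / 4.2220 = 0.2369.

0.2369


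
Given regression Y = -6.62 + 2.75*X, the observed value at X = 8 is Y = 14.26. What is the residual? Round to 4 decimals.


Compute yhat = -6.62 + (2.75)(8) = 15.3800.
Residual = actual - predicted = 14.26 - 15.3800 = -1.1200.

-1.1200


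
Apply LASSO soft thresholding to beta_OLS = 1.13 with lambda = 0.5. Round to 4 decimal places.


Check: |1.13| = 1.13 vs lambda = 0.5.
Since |beta| > lambda, coefficient = sign(beta)*(|beta| - lambda) = 0.6300.
Soft-thresholded coefficient = 0.6300.

0.6300


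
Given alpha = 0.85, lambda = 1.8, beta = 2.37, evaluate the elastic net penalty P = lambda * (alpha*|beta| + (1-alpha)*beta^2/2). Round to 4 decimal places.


Compute:
L1 = 0.85 * 2.37 = 2.0145.
L2 = 0.15 * 2.37^2 / 2 = 0.4213.
Penalty = 1.8 * (2.0145 + 0.4213) = 4.3844.

4.3844


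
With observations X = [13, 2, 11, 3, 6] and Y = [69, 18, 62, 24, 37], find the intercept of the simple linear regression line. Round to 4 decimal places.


First find the slope: b1 = 4.6702.
Means: xbar = 7.0000, ybar = 42.0000.
b0 = ybar - b1 * xbar = 42.0000 - 4.6702 * 7.0000 = 9.3085.

9.3085


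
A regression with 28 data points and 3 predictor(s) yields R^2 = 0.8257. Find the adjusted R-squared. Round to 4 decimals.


Plug in: Adj R^2 = 1 - (1 - 0.8257) * 27/24.
= 1 - 0.1743 * 27/24
= 1 - 4.7061 / 24
= 1 - 0.1961 = 0.8039.

0.8039


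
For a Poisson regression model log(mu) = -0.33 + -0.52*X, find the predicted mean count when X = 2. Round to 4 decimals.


Linear predictor: eta = -0.33 + (-0.52)(2) = -1.3700.
Expected count: mu = exp(-1.3700) = 0.2541.

0.2541


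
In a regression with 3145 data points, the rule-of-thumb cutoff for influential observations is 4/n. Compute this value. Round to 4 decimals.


The threshold is 4/n.
4/3145 = 0.0013.

0.0013


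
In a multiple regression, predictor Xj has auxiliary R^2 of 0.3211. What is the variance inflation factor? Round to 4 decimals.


VIF = 1 / (1 - 0.3211).
= 1 / 0.6789 = 1.4730.

1.4730


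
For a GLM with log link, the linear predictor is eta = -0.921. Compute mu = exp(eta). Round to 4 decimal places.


Apply the inverse link:
mu = e^-0.921 = 0.3981.

0.3981


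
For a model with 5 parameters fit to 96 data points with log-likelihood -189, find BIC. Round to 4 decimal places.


Compute k*ln(n) = 5*ln(96) = 5*4.564348 = 22.821740.
Then -2*loglik = 378.
BIC = 22.821740 + 378 = 400.821740, which rounds to 400.8217.

400.8217


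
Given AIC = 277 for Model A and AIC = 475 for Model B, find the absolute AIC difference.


|AIC_A - AIC_B| = |277 - 475| = 198.
Model A is preferred (lower AIC).

198


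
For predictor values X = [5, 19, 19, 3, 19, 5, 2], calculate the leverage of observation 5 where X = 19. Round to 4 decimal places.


Compute xbar = 10.2857 with n = 7 observations.
SXX = 405.4286.
Leverage = 1/7 + (19 - 10.2857)^2/405.4286 = 0.3302.

0.3302


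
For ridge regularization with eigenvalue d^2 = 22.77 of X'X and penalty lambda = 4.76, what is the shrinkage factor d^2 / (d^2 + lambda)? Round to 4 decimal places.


Denominator = d^2 + lambda = 22.77 + 4.76 = 27.5300.
Shrinkage = 22.77 / 27.5300 = 0.8271.

0.8271


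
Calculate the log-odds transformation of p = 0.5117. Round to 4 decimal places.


1 - p = 0.4883.
p/(1-p) = 1.0479.
logit = ln(1.0479) = 0.0468.

0.0468


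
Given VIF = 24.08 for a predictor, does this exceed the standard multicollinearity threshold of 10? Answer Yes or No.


Check: VIF = 24.08 vs threshold = 10.
Since 24.08 >= 10, the answer is Yes.

Yes


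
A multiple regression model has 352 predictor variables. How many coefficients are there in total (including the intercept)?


Each predictor gets one coefficient, plus one intercept.
Total parameters = 352 + 1 = 353.

353


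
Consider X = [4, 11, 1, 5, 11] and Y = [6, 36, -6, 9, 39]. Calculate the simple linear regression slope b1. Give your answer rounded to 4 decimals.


Calculate xbar = 6.4000, ybar = 16.8000.
S_xx = 79.2000, S_xy = 350.4000.
Using b1 = S_xy / S_xx = 350.4000 / 79.2000, we get b1 = 4.4242.

4.4242


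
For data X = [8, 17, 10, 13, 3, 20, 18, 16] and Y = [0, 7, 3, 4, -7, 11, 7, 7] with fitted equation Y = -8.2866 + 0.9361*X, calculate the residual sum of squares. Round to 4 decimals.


Compute predicted values, then residuals = yi - yhat_i.
Residuals: [0.7978, -0.6271, 1.9256, 0.1173, -1.5217, 0.5646, -1.5632, 0.3090].
SSres = sum(residual^2) = 9.9249.

9.9249


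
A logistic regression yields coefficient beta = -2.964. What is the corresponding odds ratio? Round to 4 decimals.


Odds ratio = exp(beta) = exp(-2.964).
= 0.0516.

0.0516


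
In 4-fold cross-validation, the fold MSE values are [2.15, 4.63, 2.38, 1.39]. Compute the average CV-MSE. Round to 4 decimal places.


Total MSE across folds = 10.5500.
CV-MSE = 10.5500/4 = 2.6375.

2.6375


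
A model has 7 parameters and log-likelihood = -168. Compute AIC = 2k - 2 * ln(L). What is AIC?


AIC = 2*7 - 2*(-168).
= 14 + 336 = 350.

350


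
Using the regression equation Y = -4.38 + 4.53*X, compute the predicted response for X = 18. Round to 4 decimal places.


Plug X = 18 into Y = -4.38 + 4.53*X:
Y = -4.38 + 81.5400 = 77.1600.

77.1600


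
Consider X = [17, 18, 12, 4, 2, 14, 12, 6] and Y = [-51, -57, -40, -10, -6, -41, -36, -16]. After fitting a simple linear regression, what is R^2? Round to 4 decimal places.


The fitted line is Y = 1.7379 + -3.1871*X.
SSres = 24.7534, SStot = 2562.8750.
R^2 = 1 - SSres/SStot = 0.9903.

0.9903


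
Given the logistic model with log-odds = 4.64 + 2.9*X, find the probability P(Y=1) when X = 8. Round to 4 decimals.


z = 4.64 + 2.9 * 8 = 27.8400.
Sigmoid: P = 1 / (1 + exp(-27.8400)) = 1.0000.

1.0000


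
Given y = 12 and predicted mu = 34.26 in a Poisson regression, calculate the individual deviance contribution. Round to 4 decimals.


First: ln(12/34.26) = -1.049072.
Then: 12 * -1.049072 = -12.588864.
y - mu = 12 - 34.26 = -22.26.
D = 2(-12.588864 - -22.26) = 19.342272, which rounds to 19.3423.

19.3423


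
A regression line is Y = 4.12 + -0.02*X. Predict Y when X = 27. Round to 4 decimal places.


Substitute X = 27 into the equation:
Y = 4.12 + -0.02 * 27 = 4.12 + -0.5400 = 3.5800.

3.5800


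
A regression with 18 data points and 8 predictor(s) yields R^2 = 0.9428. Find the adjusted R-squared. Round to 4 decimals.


Plug in: Adj R^2 = 1 - (1 - 0.9428) * 17/9.
= 1 - 0.0572 * 17/9
= 1 - 0.9724 / 9
= 1 - 0.1080 = 0.8920.

0.8920


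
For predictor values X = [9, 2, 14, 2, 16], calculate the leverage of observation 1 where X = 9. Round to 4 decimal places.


n = 5, xbar = 8.6000.
SXX = sum((xi - xbar)^2) = 171.2000.
h = 1/5 + (9 - 8.6000)^2 / 171.2000 = 0.2009.

0.2009


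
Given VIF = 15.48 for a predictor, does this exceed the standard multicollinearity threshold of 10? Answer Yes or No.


Check: VIF = 15.48 vs threshold = 10.
Since 15.48 >= 10, the answer is Yes.

Yes


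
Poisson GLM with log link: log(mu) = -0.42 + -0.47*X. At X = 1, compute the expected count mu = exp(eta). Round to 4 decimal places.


Linear predictor: eta = -0.42 + (-0.47)(1) = -0.8900.
Expected count: mu = exp(-0.8900) = 0.4107.

0.4107


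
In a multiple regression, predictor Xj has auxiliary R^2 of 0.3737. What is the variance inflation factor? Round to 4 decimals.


Denominator: 1 - 0.3737 = 0.6263.
VIF = 1 / 0.6263 = 1.5967.

1.5967


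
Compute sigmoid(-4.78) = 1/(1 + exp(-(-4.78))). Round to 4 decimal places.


First, exp(4.7800) = 119.1044.
Then sigma(z) = 1/(1 + 119.1044) = 0.0083.

0.0083


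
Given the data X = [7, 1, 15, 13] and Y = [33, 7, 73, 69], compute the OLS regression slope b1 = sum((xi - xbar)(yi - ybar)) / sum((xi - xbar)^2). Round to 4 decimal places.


First compute the means: xbar = 9.0000, ybar = 45.5000.
Then S_xx = sum((xi - xbar)^2) = 120.0000.
S_xy = sum((xi - xbar)(yi - ybar)) = 592.0000.
b1 = S_xy / S_xx = 592.0000 / 120.0000 = 4.9333.

4.9333


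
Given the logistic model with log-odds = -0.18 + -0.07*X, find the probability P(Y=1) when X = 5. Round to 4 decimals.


Linear predictor: z = -0.18 + -0.07 * 5 = -0.5300.
P = 1/(1 + exp(0.5300)) = 1/(1 + 1.6989) = 0.3705.

0.3705


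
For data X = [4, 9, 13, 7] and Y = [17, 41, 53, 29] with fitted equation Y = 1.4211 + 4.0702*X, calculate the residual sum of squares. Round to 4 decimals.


Predicted values from Y = 1.4211 + 4.0702*X.
Residuals: [-0.7019, 2.9471, -1.3337, -0.9125].
SSres = 11.7895.

11.7895


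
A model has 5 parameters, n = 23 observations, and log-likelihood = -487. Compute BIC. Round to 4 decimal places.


k * ln(n) = 5 * ln(23) = 5 * 3.135494 = 15.677470.
-2 * loglik = -2 * (-487) = 974.
BIC = 15.677470 + 974 = 989.677470, which rounds to 989.6775.

989.6775


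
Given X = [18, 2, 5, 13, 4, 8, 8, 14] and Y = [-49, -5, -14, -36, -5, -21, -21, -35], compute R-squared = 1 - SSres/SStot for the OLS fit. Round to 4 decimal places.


The fitted line is Y = 2.0678 + -2.8131*X.
SSres = 32.0234, SStot = 1725.5000.
R^2 = 1 - SSres/SStot = 0.9814.

0.9814


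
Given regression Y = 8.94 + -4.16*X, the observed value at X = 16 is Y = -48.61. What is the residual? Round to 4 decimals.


Predicted = 8.94 + -4.16 * 16 = -57.6200.
Residual = -48.61 - -57.6200 = 9.0100.

9.0100


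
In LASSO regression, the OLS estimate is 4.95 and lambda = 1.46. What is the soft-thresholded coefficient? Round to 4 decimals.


|beta_OLS| = 4.95.
lambda = 1.46.
Since |beta| > lambda, coefficient = sign(beta)*(|beta| - lambda) = 3.4900.
Result = 3.4900.

3.4900


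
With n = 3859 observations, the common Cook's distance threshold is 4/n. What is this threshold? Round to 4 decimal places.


Cook's distance cutoff = 4/n = 4/3859.
= 0.0010.

0.0010


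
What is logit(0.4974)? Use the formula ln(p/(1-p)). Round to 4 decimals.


Compute the odds: 0.4974/0.5026 = 0.9897.
Take the natural log: ln(0.9897) = -0.0104.

-0.0104


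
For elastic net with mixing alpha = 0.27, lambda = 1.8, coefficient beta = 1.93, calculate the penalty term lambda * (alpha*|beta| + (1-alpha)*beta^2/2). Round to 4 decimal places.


L1 component = 0.27 * |1.93| = 0.5211.
L2 component = 0.73 * 1.93^2 / 2 = 1.3596.
Penalty = 1.8 * (0.5211 + 1.3596) = 1.8 * 1.8807 = 3.3852.

3.3852


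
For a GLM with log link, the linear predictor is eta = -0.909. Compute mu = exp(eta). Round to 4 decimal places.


Apply the inverse link:
mu = e^-0.909 = 0.4029.

0.4029


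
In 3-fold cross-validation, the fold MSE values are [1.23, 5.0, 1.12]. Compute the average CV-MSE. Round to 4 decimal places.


Total MSE across folds = 7.3500.
CV-MSE = 7.3500/3 = 2.4500.

2.4500


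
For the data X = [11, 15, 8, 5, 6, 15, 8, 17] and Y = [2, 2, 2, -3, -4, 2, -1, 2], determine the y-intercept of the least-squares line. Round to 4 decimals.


Compute b1 = 0.4370 from the OLS formula.
With xbar = 10.6250 and ybar = 0.2500, the intercept is:
b0 = 0.2500 - 0.4370 * 10.6250 = -4.3933.

-4.3933


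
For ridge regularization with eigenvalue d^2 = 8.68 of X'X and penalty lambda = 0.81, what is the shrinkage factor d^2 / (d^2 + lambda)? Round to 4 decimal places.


Denominator = d^2 + lambda = 8.68 + 0.81 = 9.4900.
Shrinkage = 8.68 / 9.4900 = 0.9146.

0.9146


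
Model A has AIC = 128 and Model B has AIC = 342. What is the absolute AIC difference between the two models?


Absolute difference = |128 - 342| = 214.
The model with lower AIC (A) is preferred.

214


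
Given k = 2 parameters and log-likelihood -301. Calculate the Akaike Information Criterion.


AIC = 2k - 2*loglik = 2(2) - 2(-301).
= 4 + 602 = 606.

606


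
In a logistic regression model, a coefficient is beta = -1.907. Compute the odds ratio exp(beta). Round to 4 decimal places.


exp(-1.907) = 0.1485.
So the odds ratio is 0.1485.

0.1485


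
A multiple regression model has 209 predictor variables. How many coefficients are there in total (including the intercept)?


Each predictor gets one coefficient, plus one intercept.
Total parameters = 209 + 1 = 210.

210


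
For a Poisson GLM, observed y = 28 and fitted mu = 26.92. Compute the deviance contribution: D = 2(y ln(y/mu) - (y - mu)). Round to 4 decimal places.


First: ln(28/26.92) = 0.039335.
Then: 28 * 0.039335 = 1.101380.
y - mu = 28 - 26.92 = 1.08.
D = 2(1.101380 - 1.08) = 0.042760, which rounds to 0.0428.

0.0428


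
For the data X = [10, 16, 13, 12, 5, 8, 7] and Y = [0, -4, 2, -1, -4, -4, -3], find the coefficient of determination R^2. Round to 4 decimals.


The fitted line is Y = -4.2188 + 0.2188*X.
SSres = 29.8438, SStot = 34.0000.
R^2 = 1 - SSres/SStot = 0.1222.

0.1222


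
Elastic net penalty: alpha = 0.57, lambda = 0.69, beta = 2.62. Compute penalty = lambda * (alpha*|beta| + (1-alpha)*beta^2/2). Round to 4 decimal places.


alpha * |beta| = 0.57 * 2.62 = 1.4934.
(1-alpha) * beta^2/2 = 0.43 * 6.8644/2 = 1.4758.
Total = 0.69 * (1.4934 + 1.4758) = 2.0488.

2.0488


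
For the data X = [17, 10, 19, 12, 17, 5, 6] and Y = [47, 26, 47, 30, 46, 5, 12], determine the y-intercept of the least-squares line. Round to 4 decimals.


The slope is b1 = 3.0633.
Sample means are xbar = 12.2857 and ybar = 30.4286.
Intercept: b0 = 30.4286 - (3.0633)(12.2857) = -7.2058.

-7.2058


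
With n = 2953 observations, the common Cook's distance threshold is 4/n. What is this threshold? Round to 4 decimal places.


The threshold is 4/n.
4/2953 = 0.0014.

0.0014


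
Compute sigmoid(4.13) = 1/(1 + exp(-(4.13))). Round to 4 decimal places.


First, exp(-4.1300) = 0.0161.
Then sigma(z) = 1/(1 + 0.0161) = 0.9842.

0.9842


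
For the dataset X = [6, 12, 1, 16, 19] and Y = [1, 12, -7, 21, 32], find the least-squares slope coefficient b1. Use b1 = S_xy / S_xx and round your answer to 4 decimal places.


Calculate xbar = 10.8000, ybar = 11.8000.
S_xx = 214.8000, S_xy = 449.8000.
Using b1 = S_xy / S_xx = 449.8000 / 214.8000, we get b1 = 2.0940.

2.0940


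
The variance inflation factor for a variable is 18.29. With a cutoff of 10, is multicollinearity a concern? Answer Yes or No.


Check: VIF = 18.29 vs threshold = 10.
Since 18.29 >= 10, the answer is Yes.

Yes


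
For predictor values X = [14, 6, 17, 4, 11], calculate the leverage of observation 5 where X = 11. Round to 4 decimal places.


n = 5, xbar = 10.4000.
SXX = sum((xi - xbar)^2) = 117.2000.
h = 1/5 + (11 - 10.4000)^2 / 117.2000 = 0.2031.

0.2031


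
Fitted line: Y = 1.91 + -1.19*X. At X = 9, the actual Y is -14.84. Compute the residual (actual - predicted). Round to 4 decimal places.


Predicted = 1.91 + -1.19 * 9 = -8.8000.
Residual = -14.84 - -8.8000 = -6.0400.

-6.0400


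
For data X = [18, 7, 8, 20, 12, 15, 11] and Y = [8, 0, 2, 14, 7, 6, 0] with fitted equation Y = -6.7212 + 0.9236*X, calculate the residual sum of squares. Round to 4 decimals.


Compute predicted values, then residuals = yi - yhat_i.
Residuals: [-1.9036, 0.2560, 1.3324, 2.2492, 2.6380, -1.1328, -3.4384].
SSres = sum(residual^2) = 30.5883.

30.5883


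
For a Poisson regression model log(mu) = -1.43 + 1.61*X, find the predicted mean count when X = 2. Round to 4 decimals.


eta = -1.43 + 1.61 * 2 = 1.7900.
mu = exp(1.7900) = 5.9895.

5.9895


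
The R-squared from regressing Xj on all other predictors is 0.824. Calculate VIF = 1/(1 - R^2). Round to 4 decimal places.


Using VIF = 1/(1 - R^2_j):
1 - 0.824 = 0.176.
VIF = 5.6818.

5.6818


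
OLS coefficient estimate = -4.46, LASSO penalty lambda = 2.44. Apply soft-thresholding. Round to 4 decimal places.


Absolute value: |-4.46| = 4.46.
Compare to lambda = 2.44.
Since |beta| > lambda, coefficient = sign(beta)*(|beta| - lambda) = -2.0200.

-2.0200


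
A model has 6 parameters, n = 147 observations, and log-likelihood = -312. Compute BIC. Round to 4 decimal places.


Compute k*ln(n) = 6*ln(147) = 6*4.990433 = 29.942598.
Then -2*loglik = 624.
BIC = 29.942598 + 624 = 653.942598, which rounds to 653.9426.

653.9426


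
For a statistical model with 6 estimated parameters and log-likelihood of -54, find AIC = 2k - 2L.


AIC = 2*6 - 2*(-54).
= 12 + 108 = 120.

120


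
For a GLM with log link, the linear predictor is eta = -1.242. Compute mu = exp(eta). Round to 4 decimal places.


mu = exp(eta) = exp(-1.242).
= 0.2888.

0.2888


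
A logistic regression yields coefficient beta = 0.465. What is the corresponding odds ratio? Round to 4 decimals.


The odds ratio is computed as:
OR = e^(0.465) = 1.5920.

1.5920


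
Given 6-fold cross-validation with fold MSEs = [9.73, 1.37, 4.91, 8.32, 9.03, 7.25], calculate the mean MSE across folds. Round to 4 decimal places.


Total MSE across folds = 40.6100.
CV-MSE = 40.6100/6 = 6.7683.

6.7683


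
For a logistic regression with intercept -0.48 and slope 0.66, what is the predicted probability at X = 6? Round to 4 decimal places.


Linear predictor: z = -0.48 + 0.66 * 6 = 3.4800.
P = 1/(1 + exp(-3.4800)) = 1/(1 + 0.0308) = 0.9701.

0.9701


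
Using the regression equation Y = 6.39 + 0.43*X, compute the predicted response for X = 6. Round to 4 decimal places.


Substitute X = 6 into the equation:
Y = 6.39 + 0.43 * 6 = 6.39 + 2.5800 = 8.9700.

8.9700


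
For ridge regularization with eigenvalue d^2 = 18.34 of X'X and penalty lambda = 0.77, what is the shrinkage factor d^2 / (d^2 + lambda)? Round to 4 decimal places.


Denominator = d^2 + lambda = 18.34 + 0.77 = 19.1100.
Shrinkage = 18.34 / 19.1100 = 0.9597.

0.9597


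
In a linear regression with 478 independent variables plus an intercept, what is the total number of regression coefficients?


Each predictor gets one coefficient, plus one intercept.
Total parameters = 478 + 1 = 479.

479


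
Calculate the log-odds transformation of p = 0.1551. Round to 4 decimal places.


The odds are p/(1-p) = 0.1551 / 0.8449 = 0.1836.
logit(p) = ln(0.1836) = -1.6951.

-1.6951


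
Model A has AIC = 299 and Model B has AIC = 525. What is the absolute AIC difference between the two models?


Absolute difference = |299 - 525| = 226.
The model with lower AIC (A) is preferred.

226


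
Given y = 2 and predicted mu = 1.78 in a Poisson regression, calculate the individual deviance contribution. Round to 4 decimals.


First: ln(2/1.78) = 0.116534.
Then: 2 * 0.116534 = 0.233068.
y - mu = 2 - 1.78 = 0.22.
D = 2(0.233068 - 0.22) = 0.026136, which rounds to 0.0261.

0.0261


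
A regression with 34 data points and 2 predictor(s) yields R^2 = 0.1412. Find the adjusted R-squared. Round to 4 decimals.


Plug in: Adj R^2 = 1 - (1 - 0.1412) * 33/31.
= 1 - 0.8588 * 33/31
= 1 - 28.3404 / 31
= 1 - 0.9142 = 0.0858.

0.0858


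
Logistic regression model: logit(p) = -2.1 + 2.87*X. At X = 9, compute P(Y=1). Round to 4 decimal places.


Linear predictor: z = -2.1 + 2.87 * 9 = 23.7300.
P = 1/(1 + exp(-23.7300)) = 1/(1 + 0.0000) = 1.0000.

1.0000


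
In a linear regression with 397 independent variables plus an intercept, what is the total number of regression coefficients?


Total coefficients = number of predictors + 1 (for the intercept).
= 397 + 1 = 398.

398


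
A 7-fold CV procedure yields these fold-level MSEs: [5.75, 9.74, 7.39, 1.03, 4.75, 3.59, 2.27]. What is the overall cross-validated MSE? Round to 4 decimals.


Sum of fold MSEs = 34.5200.
Average = 34.5200 / 7 = 4.9314.

4.9314


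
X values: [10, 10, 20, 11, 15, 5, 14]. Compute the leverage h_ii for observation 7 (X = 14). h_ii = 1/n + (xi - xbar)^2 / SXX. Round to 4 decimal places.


n = 7, xbar = 12.1429.
SXX = sum((xi - xbar)^2) = 134.8571.
h = 1/7 + (14 - 12.1429)^2 / 134.8571 = 0.1684.

0.1684


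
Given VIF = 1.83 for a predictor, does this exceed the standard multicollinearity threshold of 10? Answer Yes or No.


Compare VIF = 1.83 to the threshold of 10.
1.83 < 10, so the answer is No.

No


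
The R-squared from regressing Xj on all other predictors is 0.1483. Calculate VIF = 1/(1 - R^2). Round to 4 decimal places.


Denominator: 1 - 0.1483 = 0.8517.
VIF = 1 / 0.8517 = 1.1741.

1.1741


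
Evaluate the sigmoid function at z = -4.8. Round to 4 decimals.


First, exp(4.8000) = 121.5104.
Then sigma(z) = 1/(1 + 121.5104) = 0.0082.

0.0082


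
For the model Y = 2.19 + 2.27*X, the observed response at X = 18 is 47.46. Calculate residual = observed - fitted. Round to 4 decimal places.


Fitted value at X = 18 is yhat = 2.19 + 2.27*18 = 43.0500.
Residual = 47.46 - 43.0500 = 4.4100.

4.4100


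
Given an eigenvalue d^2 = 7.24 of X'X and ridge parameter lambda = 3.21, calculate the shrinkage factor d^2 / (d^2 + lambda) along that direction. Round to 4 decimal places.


Compute the denominator: 7.24 + 3.21 = 10.4500.
Shrinkage factor = 7.24 / 10.4500 = 0.6928.

0.6928


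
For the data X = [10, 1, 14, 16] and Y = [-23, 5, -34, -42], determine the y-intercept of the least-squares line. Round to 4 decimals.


The slope is b1 = -3.0847.
Sample means are xbar = 10.2500 and ybar = -23.5000.
Intercept: b0 = -23.5000 - (-3.0847)(10.2500) = 8.1186.

8.1186


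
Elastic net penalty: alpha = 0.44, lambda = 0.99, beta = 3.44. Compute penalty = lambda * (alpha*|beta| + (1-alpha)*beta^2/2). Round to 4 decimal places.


alpha * |beta| = 0.44 * 3.44 = 1.5136.
(1-alpha) * beta^2/2 = 0.56 * 11.8336/2 = 3.3134.
Total = 0.99 * (1.5136 + 3.3134) = 4.7787.

4.7787


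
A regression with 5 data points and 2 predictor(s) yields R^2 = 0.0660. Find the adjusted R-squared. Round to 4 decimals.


Adjusted R^2 = 1 - (1 - R^2) * (n-1)/(n-p-1).
(1 - R^2) = 0.9340.
(n-1)/(n-p-1) = 4/2.
(1 - R^2) * (n-1) = 0.9340 * 4 = 3.7360.
Divide by (n-p-1): 3.7360 / 2 = 1.8680.
Adj R^2 = 1 - 1.8680 = -0.8680.

-0.8680


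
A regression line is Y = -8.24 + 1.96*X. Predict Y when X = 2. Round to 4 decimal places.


Predicted value:
Y = -8.24 + (1.96)(2) = -8.24 + 3.9200 = -4.3200.

-4.3200


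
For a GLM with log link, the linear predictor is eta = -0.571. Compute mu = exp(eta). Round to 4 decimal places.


The inverse log link gives:
mu = exp(-0.571) = 0.5650.

0.5650
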